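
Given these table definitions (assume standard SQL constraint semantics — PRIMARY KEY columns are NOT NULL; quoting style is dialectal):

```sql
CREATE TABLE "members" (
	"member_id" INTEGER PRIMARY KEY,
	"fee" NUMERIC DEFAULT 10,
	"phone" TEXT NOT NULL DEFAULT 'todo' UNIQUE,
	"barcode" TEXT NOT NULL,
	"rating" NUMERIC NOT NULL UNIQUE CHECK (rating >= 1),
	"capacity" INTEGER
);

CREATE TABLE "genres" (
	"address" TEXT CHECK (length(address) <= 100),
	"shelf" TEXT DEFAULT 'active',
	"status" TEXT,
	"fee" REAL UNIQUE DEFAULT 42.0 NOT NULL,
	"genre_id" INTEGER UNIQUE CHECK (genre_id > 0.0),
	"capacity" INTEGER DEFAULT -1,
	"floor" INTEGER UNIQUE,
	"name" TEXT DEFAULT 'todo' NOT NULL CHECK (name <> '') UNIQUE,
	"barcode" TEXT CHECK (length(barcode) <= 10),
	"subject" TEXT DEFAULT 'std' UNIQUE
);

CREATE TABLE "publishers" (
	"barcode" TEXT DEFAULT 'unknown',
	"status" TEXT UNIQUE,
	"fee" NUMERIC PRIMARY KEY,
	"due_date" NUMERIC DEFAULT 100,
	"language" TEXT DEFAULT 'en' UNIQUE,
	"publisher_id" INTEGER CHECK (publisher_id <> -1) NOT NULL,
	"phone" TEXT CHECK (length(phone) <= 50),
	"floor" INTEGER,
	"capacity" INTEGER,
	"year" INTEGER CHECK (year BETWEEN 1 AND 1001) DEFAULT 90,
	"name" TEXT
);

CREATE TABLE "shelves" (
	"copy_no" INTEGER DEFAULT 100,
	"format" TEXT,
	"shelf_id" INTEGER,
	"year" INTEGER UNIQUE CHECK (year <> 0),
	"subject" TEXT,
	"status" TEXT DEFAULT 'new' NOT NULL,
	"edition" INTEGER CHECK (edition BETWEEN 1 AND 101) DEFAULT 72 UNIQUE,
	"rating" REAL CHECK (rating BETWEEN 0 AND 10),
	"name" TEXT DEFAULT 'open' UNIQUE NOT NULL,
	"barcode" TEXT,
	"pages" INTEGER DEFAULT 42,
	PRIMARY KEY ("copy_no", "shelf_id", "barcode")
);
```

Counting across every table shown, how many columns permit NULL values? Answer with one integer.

members: 2 nullable (fee, capacity — PK (member_id) and explicit NOT NULL columns excluded).
genres: 8 nullable (address, shelf, status, genre_id, capacity, floor, barcode, subject — PK none and explicit NOT NULL columns excluded).
publishers: 9 nullable (barcode, status, due_date, language, phone, floor, capacity, year, name — PK (fee) and explicit NOT NULL columns excluded).
shelves: 6 nullable (format, year, subject, edition, rating, pages — PK (copy_no, shelf_id, barcode) and explicit NOT NULL columns excluded).
Total: 2 + 8 + 9 + 6 = 25.

25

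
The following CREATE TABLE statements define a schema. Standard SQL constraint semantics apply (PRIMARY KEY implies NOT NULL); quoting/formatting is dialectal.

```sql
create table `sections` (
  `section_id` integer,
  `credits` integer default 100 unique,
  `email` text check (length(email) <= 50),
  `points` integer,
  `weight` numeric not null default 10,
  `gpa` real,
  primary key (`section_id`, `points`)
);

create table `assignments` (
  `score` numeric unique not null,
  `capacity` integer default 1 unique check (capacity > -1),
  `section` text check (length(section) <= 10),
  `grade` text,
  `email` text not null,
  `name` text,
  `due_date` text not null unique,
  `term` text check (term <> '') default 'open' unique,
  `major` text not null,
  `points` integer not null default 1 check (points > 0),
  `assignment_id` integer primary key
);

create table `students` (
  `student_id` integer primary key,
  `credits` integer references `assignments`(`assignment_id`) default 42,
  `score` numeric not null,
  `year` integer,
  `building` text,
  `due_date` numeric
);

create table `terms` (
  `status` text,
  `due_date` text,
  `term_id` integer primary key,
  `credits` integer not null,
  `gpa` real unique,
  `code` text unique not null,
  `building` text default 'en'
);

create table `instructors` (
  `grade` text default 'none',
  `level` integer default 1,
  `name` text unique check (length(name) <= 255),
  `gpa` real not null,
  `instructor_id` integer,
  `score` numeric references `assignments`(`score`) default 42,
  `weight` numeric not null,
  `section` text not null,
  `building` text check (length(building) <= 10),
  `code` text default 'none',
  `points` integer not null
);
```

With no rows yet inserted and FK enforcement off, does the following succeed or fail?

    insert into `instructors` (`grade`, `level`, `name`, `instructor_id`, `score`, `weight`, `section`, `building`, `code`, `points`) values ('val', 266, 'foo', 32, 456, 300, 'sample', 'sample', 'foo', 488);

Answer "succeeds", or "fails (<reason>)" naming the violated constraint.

gpa is omitted from the column list and has no DEFAULT, so it would receive NULL.
But gpa is declared NOT NULL.

fails (NOT NULL on gpa)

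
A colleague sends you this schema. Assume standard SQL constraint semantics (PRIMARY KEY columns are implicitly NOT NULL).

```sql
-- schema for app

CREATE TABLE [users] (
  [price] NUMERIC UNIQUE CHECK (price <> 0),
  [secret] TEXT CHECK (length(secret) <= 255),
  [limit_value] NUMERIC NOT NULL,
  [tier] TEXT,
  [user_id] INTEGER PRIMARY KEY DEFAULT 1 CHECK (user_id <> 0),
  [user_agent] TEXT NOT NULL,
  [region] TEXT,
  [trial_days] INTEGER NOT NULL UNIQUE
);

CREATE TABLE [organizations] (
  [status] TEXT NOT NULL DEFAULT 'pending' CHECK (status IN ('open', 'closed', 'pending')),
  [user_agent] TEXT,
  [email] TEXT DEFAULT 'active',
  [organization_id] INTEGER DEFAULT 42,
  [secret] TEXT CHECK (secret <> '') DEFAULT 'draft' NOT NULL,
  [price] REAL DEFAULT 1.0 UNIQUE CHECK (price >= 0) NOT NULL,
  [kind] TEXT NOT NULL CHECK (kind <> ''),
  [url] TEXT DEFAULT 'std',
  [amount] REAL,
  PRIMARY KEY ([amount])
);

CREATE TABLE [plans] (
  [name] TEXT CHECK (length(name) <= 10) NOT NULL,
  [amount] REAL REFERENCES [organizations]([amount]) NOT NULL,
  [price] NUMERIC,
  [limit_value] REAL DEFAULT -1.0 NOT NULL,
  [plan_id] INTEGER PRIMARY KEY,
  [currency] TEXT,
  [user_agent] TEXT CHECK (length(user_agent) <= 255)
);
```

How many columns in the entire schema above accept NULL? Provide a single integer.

users: 4 nullable (price, secret, tier, region — PK (user_id) and explicit NOT NULL columns excluded).
organizations: 4 nullable (user_agent, email, organization_id, url — PK (amount) and explicit NOT NULL columns excluded).
plans: 3 nullable (price, currency, user_agent — PK (plan_id) and explicit NOT NULL columns excluded).
Total: 4 + 4 + 3 = 11.

11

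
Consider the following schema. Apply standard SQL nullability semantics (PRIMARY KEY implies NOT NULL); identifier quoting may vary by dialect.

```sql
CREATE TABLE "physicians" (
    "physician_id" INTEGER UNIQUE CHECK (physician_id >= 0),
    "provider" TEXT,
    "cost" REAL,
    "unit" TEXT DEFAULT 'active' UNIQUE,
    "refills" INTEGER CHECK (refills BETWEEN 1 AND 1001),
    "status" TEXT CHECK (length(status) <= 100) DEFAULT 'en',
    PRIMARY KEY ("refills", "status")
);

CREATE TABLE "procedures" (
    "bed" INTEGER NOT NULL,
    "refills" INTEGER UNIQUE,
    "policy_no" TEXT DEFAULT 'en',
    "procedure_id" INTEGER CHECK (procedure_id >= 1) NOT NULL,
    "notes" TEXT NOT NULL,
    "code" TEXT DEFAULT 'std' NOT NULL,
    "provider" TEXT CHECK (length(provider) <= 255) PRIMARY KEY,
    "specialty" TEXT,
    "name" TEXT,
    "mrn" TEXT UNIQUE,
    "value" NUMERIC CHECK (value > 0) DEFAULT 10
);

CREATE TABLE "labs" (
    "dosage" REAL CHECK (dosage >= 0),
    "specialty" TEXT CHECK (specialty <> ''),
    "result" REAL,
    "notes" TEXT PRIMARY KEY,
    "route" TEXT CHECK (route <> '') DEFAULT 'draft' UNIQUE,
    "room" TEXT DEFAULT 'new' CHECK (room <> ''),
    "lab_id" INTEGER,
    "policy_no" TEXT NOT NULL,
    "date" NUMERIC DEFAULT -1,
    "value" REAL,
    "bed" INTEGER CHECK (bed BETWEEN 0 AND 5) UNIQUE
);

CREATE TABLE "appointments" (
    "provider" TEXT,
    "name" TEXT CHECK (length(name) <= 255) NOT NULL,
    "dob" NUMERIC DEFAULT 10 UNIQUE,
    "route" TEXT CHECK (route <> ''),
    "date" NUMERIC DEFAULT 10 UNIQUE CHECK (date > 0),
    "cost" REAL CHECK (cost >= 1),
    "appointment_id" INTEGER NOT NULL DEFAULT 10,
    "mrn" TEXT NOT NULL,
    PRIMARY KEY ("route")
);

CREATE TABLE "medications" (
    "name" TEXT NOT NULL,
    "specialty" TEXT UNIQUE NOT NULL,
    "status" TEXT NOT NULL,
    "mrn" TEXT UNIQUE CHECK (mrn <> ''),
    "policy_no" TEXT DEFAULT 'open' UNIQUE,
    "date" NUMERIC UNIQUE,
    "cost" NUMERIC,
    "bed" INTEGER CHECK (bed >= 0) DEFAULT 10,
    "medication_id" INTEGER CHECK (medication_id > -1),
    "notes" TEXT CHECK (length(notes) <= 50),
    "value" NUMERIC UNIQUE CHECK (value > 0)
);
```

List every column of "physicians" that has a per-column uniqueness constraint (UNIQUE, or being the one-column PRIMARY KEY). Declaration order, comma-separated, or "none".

physician_id, unit

- physician_id: declared UNIQUE → unique.
- provider: no UNIQUE or single-column PK constraint.
- cost: no UNIQUE or single-column PK constraint.
- unit: declared UNIQUE → unique.
- refills: part of a composite PRIMARY KEY — only the tuple is unique, not this column on its own.
- status: part of a composite PRIMARY KEY — only the tuple is unique, not this column on its own.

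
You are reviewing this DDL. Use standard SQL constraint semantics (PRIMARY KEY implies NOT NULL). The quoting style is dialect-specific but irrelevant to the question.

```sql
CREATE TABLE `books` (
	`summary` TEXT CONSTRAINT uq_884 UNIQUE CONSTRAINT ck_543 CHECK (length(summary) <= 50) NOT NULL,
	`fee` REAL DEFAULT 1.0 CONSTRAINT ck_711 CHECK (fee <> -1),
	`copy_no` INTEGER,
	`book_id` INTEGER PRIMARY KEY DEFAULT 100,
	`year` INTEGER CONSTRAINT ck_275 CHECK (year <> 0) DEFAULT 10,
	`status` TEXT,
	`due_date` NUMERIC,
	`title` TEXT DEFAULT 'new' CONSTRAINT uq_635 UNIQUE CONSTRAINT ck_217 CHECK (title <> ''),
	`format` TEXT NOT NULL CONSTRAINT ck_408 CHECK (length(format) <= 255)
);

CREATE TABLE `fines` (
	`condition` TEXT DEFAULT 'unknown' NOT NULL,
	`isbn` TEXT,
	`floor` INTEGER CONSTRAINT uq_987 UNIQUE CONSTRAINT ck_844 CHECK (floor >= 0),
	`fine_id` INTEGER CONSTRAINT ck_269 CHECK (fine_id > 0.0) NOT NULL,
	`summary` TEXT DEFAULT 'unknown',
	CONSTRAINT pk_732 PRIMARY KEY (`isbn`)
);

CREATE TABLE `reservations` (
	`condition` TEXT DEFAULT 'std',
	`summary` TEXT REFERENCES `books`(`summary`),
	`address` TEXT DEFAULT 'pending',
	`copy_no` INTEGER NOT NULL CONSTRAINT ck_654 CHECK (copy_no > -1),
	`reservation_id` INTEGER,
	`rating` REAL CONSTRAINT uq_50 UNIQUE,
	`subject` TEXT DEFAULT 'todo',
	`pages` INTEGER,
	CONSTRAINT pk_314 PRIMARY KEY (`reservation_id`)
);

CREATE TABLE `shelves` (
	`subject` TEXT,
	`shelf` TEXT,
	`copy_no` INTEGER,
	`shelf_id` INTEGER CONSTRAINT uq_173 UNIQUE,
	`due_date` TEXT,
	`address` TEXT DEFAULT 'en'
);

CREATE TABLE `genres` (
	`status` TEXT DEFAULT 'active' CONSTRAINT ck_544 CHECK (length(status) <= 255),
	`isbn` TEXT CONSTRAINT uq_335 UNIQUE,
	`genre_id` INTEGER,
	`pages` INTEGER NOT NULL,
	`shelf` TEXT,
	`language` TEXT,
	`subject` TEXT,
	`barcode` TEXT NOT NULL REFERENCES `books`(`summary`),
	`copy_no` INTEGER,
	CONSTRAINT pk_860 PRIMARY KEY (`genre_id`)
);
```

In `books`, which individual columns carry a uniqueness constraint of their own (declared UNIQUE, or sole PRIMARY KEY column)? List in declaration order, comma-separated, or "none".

- summary: declared UNIQUE → unique.
- fee: no UNIQUE or single-column PK constraint.
- copy_no: no UNIQUE or single-column PK constraint.
- book_id: single-column PRIMARY KEY → unique.
- year: no UNIQUE or single-column PK constraint.
- status: no UNIQUE or single-column PK constraint.
- due_date: no UNIQUE or single-column PK constraint.
- title: declared UNIQUE → unique.
- format: no UNIQUE or single-column PK constraint.

summary, book_id, title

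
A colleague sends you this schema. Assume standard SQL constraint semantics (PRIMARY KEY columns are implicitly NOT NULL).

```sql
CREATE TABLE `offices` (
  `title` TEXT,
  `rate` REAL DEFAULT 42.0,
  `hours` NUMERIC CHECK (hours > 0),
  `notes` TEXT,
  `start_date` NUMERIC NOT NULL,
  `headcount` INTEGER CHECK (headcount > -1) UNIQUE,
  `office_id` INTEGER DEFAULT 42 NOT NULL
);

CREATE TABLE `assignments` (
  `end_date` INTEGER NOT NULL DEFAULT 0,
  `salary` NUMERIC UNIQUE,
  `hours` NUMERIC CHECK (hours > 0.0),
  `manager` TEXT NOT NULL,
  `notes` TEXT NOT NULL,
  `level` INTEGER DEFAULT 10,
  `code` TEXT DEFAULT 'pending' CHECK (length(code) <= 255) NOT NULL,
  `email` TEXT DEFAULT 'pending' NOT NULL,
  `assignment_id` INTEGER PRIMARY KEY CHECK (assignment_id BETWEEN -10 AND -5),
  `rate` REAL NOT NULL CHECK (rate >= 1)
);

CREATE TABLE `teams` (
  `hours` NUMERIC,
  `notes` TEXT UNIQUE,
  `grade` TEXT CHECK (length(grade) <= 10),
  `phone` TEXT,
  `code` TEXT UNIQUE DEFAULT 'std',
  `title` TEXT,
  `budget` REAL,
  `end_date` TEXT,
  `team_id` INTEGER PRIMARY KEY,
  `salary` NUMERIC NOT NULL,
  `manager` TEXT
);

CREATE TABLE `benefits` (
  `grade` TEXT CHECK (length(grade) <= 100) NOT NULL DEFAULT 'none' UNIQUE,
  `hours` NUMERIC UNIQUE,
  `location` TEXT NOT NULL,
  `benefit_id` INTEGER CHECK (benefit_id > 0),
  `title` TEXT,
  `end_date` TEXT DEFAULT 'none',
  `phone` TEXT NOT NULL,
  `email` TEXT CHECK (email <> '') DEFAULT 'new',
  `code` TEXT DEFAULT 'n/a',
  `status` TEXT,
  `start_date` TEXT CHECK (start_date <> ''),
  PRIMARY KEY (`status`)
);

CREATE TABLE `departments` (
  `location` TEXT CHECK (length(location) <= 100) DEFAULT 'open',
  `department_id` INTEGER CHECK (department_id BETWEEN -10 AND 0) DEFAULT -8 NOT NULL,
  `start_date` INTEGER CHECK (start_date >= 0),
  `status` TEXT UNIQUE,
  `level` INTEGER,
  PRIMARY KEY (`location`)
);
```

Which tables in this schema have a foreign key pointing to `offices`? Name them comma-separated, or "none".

none

No REFERENCES clause anywhere in the schema names offices.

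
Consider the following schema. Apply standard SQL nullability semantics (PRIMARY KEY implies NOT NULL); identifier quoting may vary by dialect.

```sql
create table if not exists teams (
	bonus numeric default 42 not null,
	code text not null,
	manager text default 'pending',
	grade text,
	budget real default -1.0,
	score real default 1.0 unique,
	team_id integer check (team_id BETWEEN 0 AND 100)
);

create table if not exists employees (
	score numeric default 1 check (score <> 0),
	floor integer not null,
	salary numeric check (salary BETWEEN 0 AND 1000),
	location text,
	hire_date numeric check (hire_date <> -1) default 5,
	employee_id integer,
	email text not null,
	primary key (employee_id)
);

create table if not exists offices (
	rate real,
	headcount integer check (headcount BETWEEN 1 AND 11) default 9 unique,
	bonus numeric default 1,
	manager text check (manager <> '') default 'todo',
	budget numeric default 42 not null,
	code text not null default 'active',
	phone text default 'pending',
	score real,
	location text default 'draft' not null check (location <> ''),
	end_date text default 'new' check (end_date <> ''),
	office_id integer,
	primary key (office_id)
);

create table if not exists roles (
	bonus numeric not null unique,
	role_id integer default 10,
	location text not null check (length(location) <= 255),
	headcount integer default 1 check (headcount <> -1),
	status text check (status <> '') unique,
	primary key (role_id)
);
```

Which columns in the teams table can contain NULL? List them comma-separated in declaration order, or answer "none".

manager, grade, budget, score, team_id

- bonus: declared NOT NULL → not nullable.
- code: declared NOT NULL → not nullable.
- manager: DEFAULT only fills an omitted column; an explicit NULL is still allowed → nullable.
- grade: no NOT NULL constraint applies → nullable.
- budget: DEFAULT only fills an omitted column; an explicit NULL is still allowed → nullable.
- score: UNIQUE does not imply NOT NULL → nullable.
- team_id: CHECK does not forbid NULL (a CHECK constraint passes when its expression is NULL) → nullable.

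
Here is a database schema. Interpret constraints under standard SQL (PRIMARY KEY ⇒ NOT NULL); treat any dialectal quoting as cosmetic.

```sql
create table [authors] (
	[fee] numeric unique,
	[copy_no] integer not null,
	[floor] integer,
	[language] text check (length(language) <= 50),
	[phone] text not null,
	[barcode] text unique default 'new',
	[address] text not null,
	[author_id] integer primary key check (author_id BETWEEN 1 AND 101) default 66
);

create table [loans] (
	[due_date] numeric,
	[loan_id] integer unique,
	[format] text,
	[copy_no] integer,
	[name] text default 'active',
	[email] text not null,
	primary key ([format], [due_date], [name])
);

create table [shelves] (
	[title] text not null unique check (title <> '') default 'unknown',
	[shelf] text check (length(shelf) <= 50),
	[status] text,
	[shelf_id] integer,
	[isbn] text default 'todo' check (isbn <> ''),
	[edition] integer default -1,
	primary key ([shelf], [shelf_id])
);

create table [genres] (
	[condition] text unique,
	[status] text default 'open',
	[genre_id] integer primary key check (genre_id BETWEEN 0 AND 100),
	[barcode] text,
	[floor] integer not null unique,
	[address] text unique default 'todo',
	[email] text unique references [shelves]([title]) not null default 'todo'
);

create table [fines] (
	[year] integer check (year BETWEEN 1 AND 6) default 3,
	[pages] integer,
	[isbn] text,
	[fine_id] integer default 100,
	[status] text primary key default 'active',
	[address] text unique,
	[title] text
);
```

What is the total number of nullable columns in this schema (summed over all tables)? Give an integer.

authors: 4 nullable (fee, floor, language, barcode — PK (author_id) and explicit NOT NULL columns excluded).
loans: 2 nullable (loan_id, copy_no — PK (format, due_date, name) and explicit NOT NULL columns excluded).
shelves: 3 nullable (status, isbn, edition — PK (shelf, shelf_id) and explicit NOT NULL columns excluded).
genres: 4 nullable (condition, status, barcode, address — PK (genre_id) and explicit NOT NULL columns excluded).
fines: 6 nullable (year, pages, isbn, fine_id, address, title — PK (status) and explicit NOT NULL columns excluded).
Total: 4 + 2 + 3 + 4 + 6 = 19.

19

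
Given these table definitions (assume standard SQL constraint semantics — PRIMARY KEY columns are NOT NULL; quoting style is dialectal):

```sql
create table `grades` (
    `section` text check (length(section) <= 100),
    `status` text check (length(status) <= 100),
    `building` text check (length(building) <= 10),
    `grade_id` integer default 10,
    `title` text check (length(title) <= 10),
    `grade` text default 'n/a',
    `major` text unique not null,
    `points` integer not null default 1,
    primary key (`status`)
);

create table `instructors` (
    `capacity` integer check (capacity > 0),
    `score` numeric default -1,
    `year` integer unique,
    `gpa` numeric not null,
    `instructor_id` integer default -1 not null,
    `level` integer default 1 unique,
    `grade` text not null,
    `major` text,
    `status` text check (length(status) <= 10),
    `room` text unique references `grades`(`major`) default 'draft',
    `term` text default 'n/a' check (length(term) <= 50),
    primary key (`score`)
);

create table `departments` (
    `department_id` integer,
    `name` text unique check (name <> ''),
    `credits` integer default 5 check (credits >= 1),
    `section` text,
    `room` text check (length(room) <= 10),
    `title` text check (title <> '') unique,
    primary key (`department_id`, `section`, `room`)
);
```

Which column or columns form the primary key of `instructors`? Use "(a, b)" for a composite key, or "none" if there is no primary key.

score

score is declared PRIMARY KEY as a table-level PRIMARY KEY clause.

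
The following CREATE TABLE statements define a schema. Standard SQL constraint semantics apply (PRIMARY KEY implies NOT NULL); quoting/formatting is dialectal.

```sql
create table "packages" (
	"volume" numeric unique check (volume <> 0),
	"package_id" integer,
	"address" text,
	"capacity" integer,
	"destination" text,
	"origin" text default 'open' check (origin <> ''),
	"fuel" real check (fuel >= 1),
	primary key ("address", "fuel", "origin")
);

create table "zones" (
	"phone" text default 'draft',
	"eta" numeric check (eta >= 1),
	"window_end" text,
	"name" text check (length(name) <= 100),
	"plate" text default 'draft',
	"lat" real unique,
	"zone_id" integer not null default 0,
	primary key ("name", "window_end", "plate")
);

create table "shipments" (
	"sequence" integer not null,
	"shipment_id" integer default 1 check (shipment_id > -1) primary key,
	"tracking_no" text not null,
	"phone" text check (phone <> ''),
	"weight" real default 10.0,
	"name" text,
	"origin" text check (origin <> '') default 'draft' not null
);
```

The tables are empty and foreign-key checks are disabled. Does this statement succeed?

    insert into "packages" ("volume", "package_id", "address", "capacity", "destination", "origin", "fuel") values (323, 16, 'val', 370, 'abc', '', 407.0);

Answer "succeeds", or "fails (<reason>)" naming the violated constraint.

The value '' for origin violates CHECK (origin <> '').

fails (CHECK on origin)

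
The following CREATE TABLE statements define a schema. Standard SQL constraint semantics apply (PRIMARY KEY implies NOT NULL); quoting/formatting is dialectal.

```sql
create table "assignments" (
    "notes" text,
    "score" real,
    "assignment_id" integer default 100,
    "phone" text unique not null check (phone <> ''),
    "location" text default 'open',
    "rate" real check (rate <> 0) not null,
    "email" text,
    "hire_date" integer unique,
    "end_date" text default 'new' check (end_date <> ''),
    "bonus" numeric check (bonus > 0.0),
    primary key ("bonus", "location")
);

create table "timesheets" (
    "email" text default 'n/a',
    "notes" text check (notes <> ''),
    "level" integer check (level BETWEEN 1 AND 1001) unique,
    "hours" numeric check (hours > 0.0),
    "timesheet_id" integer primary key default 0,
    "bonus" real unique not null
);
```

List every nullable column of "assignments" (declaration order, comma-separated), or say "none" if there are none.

- notes: no NOT NULL constraint applies → nullable.
- score: no NOT NULL constraint applies → nullable.
- assignment_id: DEFAULT only fills an omitted column; an explicit NULL is still allowed → nullable.
- phone: declared NOT NULL → not nullable.
- location: part of the PRIMARY KEY, which implies NOT NULL → not nullable.
- rate: declared NOT NULL → not nullable.
- email: no NOT NULL constraint applies → nullable.
- hire_date: UNIQUE does not imply NOT NULL → nullable.
- end_date: CHECK does not forbid NULL (a CHECK constraint passes when its expression is NULL) → nullable.
- bonus: part of the PRIMARY KEY, which implies NOT NULL → not nullable.

notes, score, assignment_id, email, hire_date, end_date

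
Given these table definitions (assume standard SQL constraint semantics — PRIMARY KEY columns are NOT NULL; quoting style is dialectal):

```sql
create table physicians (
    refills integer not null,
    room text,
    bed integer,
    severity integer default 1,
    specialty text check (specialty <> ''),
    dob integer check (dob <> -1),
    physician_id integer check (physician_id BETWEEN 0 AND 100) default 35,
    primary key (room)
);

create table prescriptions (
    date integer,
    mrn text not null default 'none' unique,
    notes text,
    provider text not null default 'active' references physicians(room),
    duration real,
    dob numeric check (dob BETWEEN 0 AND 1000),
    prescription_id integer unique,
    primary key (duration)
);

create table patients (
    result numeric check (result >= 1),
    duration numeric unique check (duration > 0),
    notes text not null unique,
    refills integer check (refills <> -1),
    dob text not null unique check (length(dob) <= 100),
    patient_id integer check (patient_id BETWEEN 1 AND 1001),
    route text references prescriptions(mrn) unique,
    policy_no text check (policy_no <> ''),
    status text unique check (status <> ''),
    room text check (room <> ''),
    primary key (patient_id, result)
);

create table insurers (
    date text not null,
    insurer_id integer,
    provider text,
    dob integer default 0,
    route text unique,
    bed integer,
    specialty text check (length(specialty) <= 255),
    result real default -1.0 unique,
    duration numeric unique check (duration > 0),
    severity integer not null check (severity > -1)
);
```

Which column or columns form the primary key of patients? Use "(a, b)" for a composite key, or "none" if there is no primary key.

A table-level PRIMARY KEY clause names 2 columns: patient_id, result.
This is a composite key — the combination is unique, not each column individually.

(patient_id, result)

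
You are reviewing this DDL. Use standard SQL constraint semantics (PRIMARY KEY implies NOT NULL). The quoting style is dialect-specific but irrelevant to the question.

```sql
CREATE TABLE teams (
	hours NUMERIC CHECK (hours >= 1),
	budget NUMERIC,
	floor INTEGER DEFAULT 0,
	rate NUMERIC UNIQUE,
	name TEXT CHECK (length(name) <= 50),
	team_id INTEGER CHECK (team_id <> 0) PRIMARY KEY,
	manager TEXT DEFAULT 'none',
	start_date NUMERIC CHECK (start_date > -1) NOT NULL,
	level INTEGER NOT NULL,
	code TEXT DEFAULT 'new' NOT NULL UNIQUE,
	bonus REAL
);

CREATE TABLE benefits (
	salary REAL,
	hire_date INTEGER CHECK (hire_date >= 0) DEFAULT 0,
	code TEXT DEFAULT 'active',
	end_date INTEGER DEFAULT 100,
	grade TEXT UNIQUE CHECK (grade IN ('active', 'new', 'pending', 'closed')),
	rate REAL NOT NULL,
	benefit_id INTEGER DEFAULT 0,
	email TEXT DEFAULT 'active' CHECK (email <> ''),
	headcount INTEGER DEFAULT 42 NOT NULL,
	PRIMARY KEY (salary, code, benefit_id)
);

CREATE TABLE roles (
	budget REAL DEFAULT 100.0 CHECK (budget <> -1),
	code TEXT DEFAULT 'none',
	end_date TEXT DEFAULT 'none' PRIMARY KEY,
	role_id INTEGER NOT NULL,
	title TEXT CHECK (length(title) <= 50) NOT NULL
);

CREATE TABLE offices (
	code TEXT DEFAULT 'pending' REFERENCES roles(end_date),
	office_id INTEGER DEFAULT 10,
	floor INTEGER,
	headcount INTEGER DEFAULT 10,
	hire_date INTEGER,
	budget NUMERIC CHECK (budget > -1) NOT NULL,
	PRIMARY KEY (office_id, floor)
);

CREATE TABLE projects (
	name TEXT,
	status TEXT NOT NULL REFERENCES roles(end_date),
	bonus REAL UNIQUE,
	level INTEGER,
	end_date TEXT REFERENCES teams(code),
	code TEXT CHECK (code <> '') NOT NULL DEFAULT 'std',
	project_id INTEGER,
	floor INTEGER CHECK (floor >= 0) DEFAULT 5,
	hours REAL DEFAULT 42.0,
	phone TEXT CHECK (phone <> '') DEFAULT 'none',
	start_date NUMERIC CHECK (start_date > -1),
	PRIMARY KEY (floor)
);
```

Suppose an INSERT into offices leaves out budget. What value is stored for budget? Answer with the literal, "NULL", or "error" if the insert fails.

error

budget has no DEFAULT clause.
Omitting it would insert NULL, but it is declared NOT NULL, so the INSERT fails.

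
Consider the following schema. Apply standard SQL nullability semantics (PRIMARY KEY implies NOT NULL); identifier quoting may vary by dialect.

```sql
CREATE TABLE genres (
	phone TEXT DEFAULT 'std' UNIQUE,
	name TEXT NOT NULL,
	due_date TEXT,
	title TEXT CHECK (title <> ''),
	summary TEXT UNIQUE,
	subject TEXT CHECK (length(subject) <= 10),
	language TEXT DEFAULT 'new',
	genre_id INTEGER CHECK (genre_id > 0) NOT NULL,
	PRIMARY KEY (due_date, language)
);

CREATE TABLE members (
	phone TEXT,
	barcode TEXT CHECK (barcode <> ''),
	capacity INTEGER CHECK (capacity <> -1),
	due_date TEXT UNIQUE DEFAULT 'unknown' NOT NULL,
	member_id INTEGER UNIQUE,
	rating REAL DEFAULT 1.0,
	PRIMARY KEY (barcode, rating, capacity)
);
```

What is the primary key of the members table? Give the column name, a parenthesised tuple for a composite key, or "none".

A table-level PRIMARY KEY clause names 3 columns: barcode, rating, capacity.
This is a composite key — the combination is unique, not each column individually.

(barcode, rating, capacity)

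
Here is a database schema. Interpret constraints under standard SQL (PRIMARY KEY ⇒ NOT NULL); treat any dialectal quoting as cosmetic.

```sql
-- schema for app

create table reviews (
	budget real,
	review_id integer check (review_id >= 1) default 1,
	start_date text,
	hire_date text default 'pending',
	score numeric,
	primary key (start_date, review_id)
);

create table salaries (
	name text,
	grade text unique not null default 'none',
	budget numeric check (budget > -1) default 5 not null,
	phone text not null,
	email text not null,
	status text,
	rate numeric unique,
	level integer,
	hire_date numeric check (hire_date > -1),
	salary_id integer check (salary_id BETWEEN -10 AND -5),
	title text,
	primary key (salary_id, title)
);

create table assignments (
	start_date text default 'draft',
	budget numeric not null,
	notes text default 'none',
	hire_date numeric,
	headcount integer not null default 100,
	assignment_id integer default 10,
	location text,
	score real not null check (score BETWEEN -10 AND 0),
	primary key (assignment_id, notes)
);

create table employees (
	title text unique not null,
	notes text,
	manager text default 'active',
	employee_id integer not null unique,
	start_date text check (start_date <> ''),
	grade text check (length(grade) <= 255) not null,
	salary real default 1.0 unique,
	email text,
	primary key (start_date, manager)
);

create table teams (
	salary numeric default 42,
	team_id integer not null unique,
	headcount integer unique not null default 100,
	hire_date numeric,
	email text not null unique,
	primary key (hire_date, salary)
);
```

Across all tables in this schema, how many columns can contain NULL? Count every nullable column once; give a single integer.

14

reviews: 3 nullable (budget, hire_date, score — PK (start_date, review_id) and explicit NOT NULL columns excluded).
salaries: 5 nullable (name, status, rate, level, hire_date — PK (salary_id, title) and explicit NOT NULL columns excluded).
assignments: 3 nullable (start_date, hire_date, location — PK (assignment_id, notes) and explicit NOT NULL columns excluded).
employees: 3 nullable (notes, salary, email — PK (start_date, manager) and explicit NOT NULL columns excluded).
teams: 0 nullable (none — PK (hire_date, salary) and explicit NOT NULL columns excluded).
Total: 3 + 5 + 3 + 3 + 0 = 14.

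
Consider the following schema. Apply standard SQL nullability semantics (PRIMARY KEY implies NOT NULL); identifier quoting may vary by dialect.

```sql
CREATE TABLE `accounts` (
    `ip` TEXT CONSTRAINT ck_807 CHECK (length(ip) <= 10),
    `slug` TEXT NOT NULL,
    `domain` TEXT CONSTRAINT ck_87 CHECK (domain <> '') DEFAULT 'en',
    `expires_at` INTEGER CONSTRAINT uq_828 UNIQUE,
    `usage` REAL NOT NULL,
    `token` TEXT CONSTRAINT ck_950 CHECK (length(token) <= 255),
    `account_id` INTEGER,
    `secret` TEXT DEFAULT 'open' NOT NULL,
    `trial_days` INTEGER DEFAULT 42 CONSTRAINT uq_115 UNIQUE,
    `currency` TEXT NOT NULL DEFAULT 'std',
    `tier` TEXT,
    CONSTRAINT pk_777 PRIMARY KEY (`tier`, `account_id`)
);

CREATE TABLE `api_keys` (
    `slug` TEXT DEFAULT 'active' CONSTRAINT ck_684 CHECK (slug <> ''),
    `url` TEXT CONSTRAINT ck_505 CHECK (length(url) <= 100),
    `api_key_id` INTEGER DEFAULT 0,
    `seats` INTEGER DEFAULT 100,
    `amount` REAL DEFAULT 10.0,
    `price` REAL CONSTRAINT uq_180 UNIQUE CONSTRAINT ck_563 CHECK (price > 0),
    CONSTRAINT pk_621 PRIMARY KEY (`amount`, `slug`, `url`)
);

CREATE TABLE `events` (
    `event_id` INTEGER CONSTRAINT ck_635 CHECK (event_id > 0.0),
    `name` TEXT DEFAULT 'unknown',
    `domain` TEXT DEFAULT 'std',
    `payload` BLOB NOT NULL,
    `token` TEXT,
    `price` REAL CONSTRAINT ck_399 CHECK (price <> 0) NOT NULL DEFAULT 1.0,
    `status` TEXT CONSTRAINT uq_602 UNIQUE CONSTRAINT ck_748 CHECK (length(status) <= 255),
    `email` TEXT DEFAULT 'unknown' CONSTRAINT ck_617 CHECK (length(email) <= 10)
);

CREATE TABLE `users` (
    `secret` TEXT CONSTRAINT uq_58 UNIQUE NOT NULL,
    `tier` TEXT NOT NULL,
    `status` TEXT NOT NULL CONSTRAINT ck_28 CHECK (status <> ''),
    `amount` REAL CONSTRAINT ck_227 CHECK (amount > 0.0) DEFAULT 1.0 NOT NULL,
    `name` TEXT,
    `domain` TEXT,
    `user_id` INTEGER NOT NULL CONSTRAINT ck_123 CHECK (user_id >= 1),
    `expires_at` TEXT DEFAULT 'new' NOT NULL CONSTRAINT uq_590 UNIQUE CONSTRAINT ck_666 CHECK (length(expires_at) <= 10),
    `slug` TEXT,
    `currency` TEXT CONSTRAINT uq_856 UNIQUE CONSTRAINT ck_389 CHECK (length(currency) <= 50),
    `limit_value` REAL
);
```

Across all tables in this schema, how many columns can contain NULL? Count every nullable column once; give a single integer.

19

accounts: 5 nullable (ip, domain, expires_at, token, trial_days — PK (tier, account_id) and explicit NOT NULL columns excluded).
api_keys: 3 nullable (api_key_id, seats, price — PK (amount, slug, url) and explicit NOT NULL columns excluded).
events: 6 nullable (event_id, name, domain, token, status, email — PK none and explicit NOT NULL columns excluded).
users: 5 nullable (name, domain, slug, currency, limit_value — PK none and explicit NOT NULL columns excluded).
Total: 5 + 3 + 6 + 5 = 19.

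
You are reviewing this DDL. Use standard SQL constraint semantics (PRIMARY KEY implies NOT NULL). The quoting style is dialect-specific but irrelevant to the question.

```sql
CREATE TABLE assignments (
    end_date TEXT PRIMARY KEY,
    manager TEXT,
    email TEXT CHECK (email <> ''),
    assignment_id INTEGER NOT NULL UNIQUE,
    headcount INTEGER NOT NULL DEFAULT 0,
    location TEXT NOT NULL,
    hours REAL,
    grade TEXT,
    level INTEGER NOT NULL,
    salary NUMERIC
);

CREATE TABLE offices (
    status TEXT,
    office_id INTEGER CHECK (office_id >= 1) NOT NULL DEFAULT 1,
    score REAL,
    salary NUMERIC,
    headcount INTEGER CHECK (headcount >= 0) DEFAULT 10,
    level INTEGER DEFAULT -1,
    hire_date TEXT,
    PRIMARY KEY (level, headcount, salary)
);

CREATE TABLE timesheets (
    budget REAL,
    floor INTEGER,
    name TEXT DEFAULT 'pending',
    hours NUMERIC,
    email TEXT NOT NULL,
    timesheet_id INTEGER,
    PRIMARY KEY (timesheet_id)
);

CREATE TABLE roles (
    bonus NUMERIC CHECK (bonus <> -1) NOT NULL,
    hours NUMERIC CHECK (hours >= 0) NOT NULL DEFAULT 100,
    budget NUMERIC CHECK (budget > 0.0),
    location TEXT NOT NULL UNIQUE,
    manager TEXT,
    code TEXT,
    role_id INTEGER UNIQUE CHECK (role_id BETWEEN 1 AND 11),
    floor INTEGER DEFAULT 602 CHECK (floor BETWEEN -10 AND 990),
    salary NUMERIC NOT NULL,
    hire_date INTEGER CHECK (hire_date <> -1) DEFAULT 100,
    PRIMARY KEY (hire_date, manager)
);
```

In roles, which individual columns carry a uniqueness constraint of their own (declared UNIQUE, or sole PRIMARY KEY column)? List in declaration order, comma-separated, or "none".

- bonus: no UNIQUE or single-column PK constraint.
- hours: no UNIQUE or single-column PK constraint.
- budget: no UNIQUE or single-column PK constraint.
- location: declared UNIQUE → unique.
- manager: part of a composite PRIMARY KEY — only the tuple is unique, not this column on its own.
- code: no UNIQUE or single-column PK constraint.
- role_id: declared UNIQUE → unique.
- floor: no UNIQUE or single-column PK constraint.
- salary: no UNIQUE or single-column PK constraint.
- hire_date: part of a composite PRIMARY KEY — only the tuple is unique, not this column on its own.

location, role_id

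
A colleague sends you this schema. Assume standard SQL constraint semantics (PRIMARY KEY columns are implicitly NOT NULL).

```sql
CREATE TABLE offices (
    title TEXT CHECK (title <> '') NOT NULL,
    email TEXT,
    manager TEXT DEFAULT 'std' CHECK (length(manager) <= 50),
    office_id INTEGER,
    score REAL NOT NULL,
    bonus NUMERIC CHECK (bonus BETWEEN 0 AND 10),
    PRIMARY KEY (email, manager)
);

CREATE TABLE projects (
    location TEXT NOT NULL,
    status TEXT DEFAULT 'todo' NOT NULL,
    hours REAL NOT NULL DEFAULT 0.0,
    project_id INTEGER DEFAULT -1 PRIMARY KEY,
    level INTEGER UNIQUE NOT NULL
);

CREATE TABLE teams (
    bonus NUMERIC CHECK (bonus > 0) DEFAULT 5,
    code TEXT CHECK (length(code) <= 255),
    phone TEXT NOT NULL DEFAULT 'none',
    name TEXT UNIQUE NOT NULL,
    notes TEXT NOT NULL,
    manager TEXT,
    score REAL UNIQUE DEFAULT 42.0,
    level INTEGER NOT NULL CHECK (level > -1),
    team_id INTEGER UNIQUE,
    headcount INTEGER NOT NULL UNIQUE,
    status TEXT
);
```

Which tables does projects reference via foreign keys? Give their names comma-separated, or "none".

No column in projects has a REFERENCES clause.

none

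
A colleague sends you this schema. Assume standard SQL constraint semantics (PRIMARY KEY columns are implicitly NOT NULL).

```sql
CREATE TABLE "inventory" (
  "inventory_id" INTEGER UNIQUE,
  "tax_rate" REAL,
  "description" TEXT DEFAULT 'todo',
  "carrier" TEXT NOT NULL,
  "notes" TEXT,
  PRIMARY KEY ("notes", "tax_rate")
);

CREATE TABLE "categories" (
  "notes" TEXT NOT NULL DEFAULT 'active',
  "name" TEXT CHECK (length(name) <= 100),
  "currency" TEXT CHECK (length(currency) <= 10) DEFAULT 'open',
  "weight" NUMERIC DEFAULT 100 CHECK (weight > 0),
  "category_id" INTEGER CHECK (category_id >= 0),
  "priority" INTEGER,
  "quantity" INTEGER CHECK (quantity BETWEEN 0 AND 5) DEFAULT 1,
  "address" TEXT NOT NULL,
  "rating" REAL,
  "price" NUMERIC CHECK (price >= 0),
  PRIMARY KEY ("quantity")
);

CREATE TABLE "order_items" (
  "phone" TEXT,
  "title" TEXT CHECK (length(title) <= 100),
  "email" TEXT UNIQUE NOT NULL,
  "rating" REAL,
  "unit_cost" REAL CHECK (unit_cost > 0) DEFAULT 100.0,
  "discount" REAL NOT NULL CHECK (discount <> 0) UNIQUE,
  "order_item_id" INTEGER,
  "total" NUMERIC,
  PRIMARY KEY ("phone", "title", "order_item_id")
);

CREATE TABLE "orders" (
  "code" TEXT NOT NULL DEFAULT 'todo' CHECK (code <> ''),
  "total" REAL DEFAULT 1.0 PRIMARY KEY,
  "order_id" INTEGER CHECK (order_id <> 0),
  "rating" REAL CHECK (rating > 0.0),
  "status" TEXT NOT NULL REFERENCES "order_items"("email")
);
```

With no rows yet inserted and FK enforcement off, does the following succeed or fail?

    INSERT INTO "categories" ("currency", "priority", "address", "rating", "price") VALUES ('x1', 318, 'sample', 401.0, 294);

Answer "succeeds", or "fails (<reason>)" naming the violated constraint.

succeeds

NOT NULL columns: address is supplied; notes defaults to 'active'; quantity defaults to 1.
CHECK constraints: 'x1' satisfies (length(currency) <= 10); 294 satisfies (price >= 0).
No constraint is violated.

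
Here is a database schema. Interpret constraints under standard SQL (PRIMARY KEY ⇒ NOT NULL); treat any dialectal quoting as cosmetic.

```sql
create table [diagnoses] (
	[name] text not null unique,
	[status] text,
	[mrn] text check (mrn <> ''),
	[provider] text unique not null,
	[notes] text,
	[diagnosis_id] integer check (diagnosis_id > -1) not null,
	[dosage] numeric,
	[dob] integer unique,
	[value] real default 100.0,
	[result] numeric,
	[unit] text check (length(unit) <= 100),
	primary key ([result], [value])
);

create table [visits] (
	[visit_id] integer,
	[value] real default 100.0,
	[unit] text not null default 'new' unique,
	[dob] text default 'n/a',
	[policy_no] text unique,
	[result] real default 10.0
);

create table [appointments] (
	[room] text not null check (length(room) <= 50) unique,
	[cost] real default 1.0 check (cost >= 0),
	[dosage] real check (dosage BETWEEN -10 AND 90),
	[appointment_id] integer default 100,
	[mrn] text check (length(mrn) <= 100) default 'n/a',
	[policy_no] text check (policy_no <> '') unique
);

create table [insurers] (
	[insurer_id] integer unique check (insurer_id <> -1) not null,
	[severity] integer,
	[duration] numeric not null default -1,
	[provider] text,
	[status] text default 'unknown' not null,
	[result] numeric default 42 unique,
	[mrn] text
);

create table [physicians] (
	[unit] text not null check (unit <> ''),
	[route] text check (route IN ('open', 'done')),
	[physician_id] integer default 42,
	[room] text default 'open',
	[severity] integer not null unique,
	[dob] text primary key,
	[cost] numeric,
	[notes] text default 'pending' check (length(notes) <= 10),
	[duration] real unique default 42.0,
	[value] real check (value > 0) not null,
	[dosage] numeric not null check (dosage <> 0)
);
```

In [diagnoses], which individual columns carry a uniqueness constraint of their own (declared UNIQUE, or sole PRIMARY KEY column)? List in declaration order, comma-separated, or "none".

- name: declared UNIQUE → unique.
- status: no UNIQUE or single-column PK constraint.
- mrn: no UNIQUE or single-column PK constraint.
- provider: declared UNIQUE → unique.
- notes: no UNIQUE or single-column PK constraint.
- diagnosis_id: no UNIQUE or single-column PK constraint.
- dosage: no UNIQUE or single-column PK constraint.
- dob: declared UNIQUE → unique.
- value: part of a composite PRIMARY KEY — only the tuple is unique, not this column on its own.
- result: part of a composite PRIMARY KEY — only the tuple is unique, not this column on its own.
- unit: no UNIQUE or single-column PK constraint.

name, provider, dob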